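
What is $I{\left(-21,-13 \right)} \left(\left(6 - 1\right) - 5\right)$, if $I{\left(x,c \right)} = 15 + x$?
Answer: $0$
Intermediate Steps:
$I{\left(-21,-13 \right)} \left(\left(6 - 1\right) - 5\right) = \left(15 - 21\right) \left(\left(6 - 1\right) - 5\right) = - 6 \left(5 - 5\right) = \left(-6\right) 0 = 0$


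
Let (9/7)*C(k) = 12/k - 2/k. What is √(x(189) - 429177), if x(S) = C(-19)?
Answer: I*√1394397403/57 ≈ 655.12*I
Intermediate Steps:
C(k) = 70/(9*k) (C(k) = 7*(12/k - 2/k)/9 = 7*(10/k)/9 = 70/(9*k))
x(S) = -70/171 (x(S) = (70/9)/(-19) = (70/9)*(-1/19) = -70/171)
√(x(189) - 429177) = √(-70/171 - 429177) = √(-73389337/171) = I*√1394397403/57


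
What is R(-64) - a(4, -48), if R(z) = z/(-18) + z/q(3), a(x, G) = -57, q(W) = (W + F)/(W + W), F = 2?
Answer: -731/45 ≈ -16.244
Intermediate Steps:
q(W) = (2 + W)/(2*W) (q(W) = (W + 2)/(W + W) = (2 + W)/((2*W)) = (2 + W)*(1/(2*W)) = (2 + W)/(2*W))
R(z) = 103*z/90 (R(z) = z/(-18) + z/(((½)*(2 + 3)/3)) = z*(-1/18) + z/(((½)*(⅓)*5)) = -z/18 + z/(⅚) = -z/18 + z*(6/5) = -z/18 + 6*z/5 = 103*z/90)
R(-64) - a(4, -48) = (103/90)*(-64) - 1*(-57) = -3296/45 + 57 = -731/45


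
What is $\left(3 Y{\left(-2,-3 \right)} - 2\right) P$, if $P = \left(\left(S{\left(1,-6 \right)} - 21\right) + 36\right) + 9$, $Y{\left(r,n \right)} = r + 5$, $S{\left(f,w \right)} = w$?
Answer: $126$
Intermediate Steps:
$Y{\left(r,n \right)} = 5 + r$
$P = 18$ ($P = \left(\left(-6 - 21\right) + 36\right) + 9 = \left(-27 + 36\right) + 9 = 9 + 9 = 18$)
$\left(3 Y{\left(-2,-3 \right)} - 2\right) P = \left(3 \left(5 - 2\right) - 2\right) 18 = \left(3 \cdot 3 - 2\right) 18 = \left(9 - 2\right) 18 = 7 \cdot 18 = 126$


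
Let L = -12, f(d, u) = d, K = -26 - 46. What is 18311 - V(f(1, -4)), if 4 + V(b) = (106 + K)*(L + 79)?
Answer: 16037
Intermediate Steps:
K = -72
V(b) = 2274 (V(b) = -4 + (106 - 72)*(-12 + 79) = -4 + 34*67 = -4 + 2278 = 2274)
18311 - V(f(1, -4)) = 18311 - 1*2274 = 18311 - 2274 = 16037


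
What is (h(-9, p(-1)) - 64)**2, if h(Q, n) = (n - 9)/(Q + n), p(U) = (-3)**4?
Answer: 3969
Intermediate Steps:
p(U) = 81
h(Q, n) = (-9 + n)/(Q + n)
(h(-9, p(-1)) - 64)**2 = ((-9 + 81)/(-9 + 81) - 64)**2 = (72/72 - 64)**2 = ((1/72)*72 - 64)**2 = (1 - 64)**2 = (-63)**2 = 3969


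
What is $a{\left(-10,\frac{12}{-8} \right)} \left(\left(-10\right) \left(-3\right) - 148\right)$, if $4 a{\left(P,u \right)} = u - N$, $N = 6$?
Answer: $\frac{885}{4} \approx 221.25$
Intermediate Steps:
$a{\left(P,u \right)} = - \frac{3}{2} + \frac{u}{4}$ ($a{\left(P,u \right)} = \frac{u - 6}{4} = \frac{-6 + u}{4} = - \frac{3}{2} + \frac{u}{4}$)
$a{\left(-10,\frac{12}{-8} \right)} \left(\left(-10\right) \left(-3\right) - 148\right) = \left(- \frac{3}{2} + \frac{12 \frac{1}{-8}}{4}\right) \left(\left(-10\right) \left(-3\right) - 148\right) = \left(- \frac{3}{2} + \frac{12 \left(- \frac{1}{8}\right)}{4}\right) \left(30 - 148\right) = \left(- \frac{3}{2} + \frac{1}{4} \left(- \frac{3}{2}\right)\right) \left(-118\right) = \left(- \frac{3}{2} - \frac{3}{8}\right) \left(-118\right) = \left(- \frac{15}{8}\right) \left(-118\right) = \frac{885}{4}$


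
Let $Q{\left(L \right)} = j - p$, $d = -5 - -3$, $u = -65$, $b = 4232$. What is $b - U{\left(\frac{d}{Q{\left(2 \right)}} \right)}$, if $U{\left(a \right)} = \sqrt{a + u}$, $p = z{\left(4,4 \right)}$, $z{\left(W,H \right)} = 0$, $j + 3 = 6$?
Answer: $4232 - \frac{i \sqrt{591}}{3} \approx 4232.0 - 8.1035 i$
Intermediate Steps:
$j = 3$ ($j = -3 + 6 = 3$)
$p = 0$
$d = -2$ ($d = -5 + 3 = -2$)
$Q{\left(L \right)} = 3$ ($Q{\left(L \right)} = 3 - 0 = 3 + 0 = 3$)
$U{\left(a \right)} = \sqrt{-65 + a}$ ($U{\left(a \right)} = \sqrt{a - 65} = \sqrt{-65 + a}$)
$b - U{\left(\frac{d}{Q{\left(2 \right)}} \right)} = 4232 - \sqrt{-65 - \frac{2}{3}} = 4232 - \sqrt{- \frac{197}{3}} = 4232 - \frac{i \sqrt{591}}{3}$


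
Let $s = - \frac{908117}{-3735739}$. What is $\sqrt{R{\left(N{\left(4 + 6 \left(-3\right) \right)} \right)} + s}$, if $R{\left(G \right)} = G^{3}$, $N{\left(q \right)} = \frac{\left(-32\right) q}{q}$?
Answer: $\frac{9 i \sqrt{115217558170985}}{533677} \approx 181.02 i$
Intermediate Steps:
$N{\left(q \right)} = -32$
$s = \frac{129731}{533677}$ ($s = \left(-908117\right) \left(- \frac{1}{3735739}\right) = \frac{129731}{533677} \approx 0.24309$)
$\sqrt{R{\left(N{\left(4 + 6 \left(-3\right) \right)} \right)} + s} = \sqrt{\left(-32\right)^{3} + \frac{129731}{533677}} = \sqrt{-32768 + \frac{129731}{533677}} = \sqrt{- \frac{17487398205}{533677}} = \frac{9 i \sqrt{115217558170985}}{533677}$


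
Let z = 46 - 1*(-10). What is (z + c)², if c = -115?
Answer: 3481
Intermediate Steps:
z = 56 (z = 46 + 10 = 56)
(z + c)² = (56 - 115)² = (-59)² = 3481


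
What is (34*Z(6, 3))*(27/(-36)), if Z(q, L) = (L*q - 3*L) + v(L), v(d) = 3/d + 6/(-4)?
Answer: -867/4 ≈ -216.75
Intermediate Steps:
v(d) = -3/2 + 3/d (v(d) = 3/d + 6*(-1/4) = 3/d - 3/2 = -3/2 + 3/d)
Z(q, L) = -3/2 - 3*L + 3/L + L*q (Z(q, L) = (L*q - 3*L) + (-3/2 + 3/L) = (-3*L + L*q) + (-3/2 + 3/L) = -3/2 - 3*L + 3/L + L*q)
(34*Z(6, 3))*(27/(-36)) = (34*(-3/2 - 3*3 + 3/3 + 3*6))*(27/(-36)) = (34*(-3/2 - 9 + 3*(1/3) + 18))*(27*(-1/36)) = (34*(-3/2 - 9 + 1 + 18))*(-3/4) = (34*(17/2))*(-3/4) = 289*(-3/4) = -867/4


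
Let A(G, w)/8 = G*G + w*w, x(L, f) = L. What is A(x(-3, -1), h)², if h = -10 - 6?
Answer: 4494400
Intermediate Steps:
h = -16
A(G, w) = 8*G² + 8*w² (A(G, w) = 8*(G*G + w*w) = 8*(G² + w²) = 8*G² + 8*w²)
A(x(-3, -1), h)² = (8*(-3)² + 8*(-16)²)² = (8*9 + 8*256)² = (72 + 2048)² = 2120² = 4494400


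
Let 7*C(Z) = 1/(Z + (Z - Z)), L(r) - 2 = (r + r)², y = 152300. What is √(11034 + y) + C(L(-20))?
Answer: 1/11214 + √163334 ≈ 404.15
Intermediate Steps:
L(r) = 2 + 4*r² (L(r) = 2 + (r + r)² = 2 + (2*r)² = 2 + 4*r²)
C(Z) = 1/(7*Z) (C(Z) = 1/(7*(Z + (Z - Z))) = 1/(7*(Z + 0)) = 1/(7*Z))
√(11034 + y) + C(L(-20)) = √(11034 + 152300) + 1/(7*(2 + 4*(-20)²)) = √163334 + 1/(7*(2 + 4*400)) = √163334 + 1/(7*(2 + 1600)) = √163334 + (⅐)/1602 = √163334 + (⅐)*(1/1602) = √163334 + 1/11214 = 1/11214 + √163334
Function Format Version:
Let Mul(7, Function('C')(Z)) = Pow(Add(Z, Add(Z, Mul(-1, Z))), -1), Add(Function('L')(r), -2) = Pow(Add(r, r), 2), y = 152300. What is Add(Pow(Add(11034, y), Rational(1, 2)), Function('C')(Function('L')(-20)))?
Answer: Add(Rational(1, 11214), Pow(163334, Rational(1, 2))) ≈ 404.15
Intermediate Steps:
Function('L')(r) = Add(2, Mul(4, Pow(r, 2))) (Function('L')(r) = Add(2, Pow(Add(r, r), 2)) = Add(2, Pow(Mul(2, r), 2)) = Add(2, Mul(4, Pow(r, 2))))
Function('C')(Z) = Mul(Rational(1, 7), Pow(Z, -1)) (Function('C')(Z) = Mul(Rational(1, 7), Pow(Add(Z, Add(Z, Mul(-1, Z))), -1)) = Mul(Rational(1, 7), Pow(Add(Z, 0), -1)) = Mul(Rational(1, 7), Pow(Z, -1)))
Add(Pow(Add(11034, y), Rational(1, 2)), Function('C')(Function('L')(-20))) = Add(Pow(Add(11034, 152300), Rational(1, 2)), Mul(Rational(1, 7), Pow(Add(2, Mul(4, Pow(-20, 2))), -1))) = Add(Pow(163334, Rational(1, 2)), Mul(Rational(1, 7), Pow(Add(2, Mul(4, 400)), -1))) = Add(Pow(163334, Rational(1, 2)), Mul(Rational(1, 7), Pow(Add(2, 1600), -1))) = Add(Pow(163334, Rational(1, 2)), Mul(Rational(1, 7), Pow(1602, -1))) = Add(Pow(163334, Rational(1, 2)), Mul(Rational(1, 7), Rational(1, 1602))) = Add(Pow(163334, Rational(1, 2)), Rational(1, 11214)) = Add(Rational(1, 11214), Pow(163334, Rational(1, 2)))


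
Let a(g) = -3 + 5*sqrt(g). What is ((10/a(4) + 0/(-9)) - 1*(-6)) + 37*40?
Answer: 10412/7 ≈ 1487.4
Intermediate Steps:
((10/a(4) + 0/(-9)) - 1*(-6)) + 37*40 = ((10/(-3 + 5*sqrt(4)) + 0/(-9)) - 1*(-6)) + 37*40 = ((10/(-3 + 5*2) + 0*(-1/9)) + 6) + 1480 = ((10/(-3 + 10) + 0) + 6) + 1480 = ((10/7 + 0) + 6) + 1480 = (10/7 + 6) + 1480 = 52/7 + 1480 = 10412/7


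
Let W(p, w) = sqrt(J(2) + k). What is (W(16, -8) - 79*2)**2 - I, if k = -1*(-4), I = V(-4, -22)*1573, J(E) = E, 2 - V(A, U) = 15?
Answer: 45419 - 316*sqrt(6) ≈ 44645.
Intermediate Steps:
V(A, U) = -13 (V(A, U) = 2 - 1*15 = 2 - 15 = -13)
I = -20449 (I = -13*1573 = -20449)
k = 4
W(p, w) = sqrt(6) (W(p, w) = sqrt(2 + 4) = sqrt(6))
(W(16, -8) - 79*2)**2 - I = (sqrt(6) - 79*2)**2 - 1*(-20449) = (sqrt(6) - 158)**2 + 20449 = (-158 + sqrt(6))**2 + 20449 = 20449 + (-158 + sqrt(6))**2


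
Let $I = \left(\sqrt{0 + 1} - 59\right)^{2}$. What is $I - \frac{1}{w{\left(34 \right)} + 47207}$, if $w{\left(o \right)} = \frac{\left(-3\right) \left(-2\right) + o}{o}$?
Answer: $\frac{2699741179}{802539} \approx 3364.0$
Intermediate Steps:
$I = 3364$ ($I = \left(\sqrt{1} - 59\right)^{2} = \left(1 - 59\right)^{2} = \left(-58\right)^{2} = 3364$)
$w{\left(o \right)} = \frac{6 + o}{o}$
$I - \frac{1}{w{\left(34 \right)} + 47207} = 3364 - \frac{1}{\frac{6 + 34}{34} + 47207} = 3364 - \frac{1}{\frac{1}{34} \cdot 40 + 47207} = 3364 - \frac{1}{\frac{20}{17} + 47207} = 3364 - \frac{1}{\frac{802539}{17}} = 3364 - \frac{17}{802539} = \frac{2699741179}{802539}$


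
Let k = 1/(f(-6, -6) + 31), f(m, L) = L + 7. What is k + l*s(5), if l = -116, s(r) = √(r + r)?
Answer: 1/32 - 116*√10 ≈ -366.79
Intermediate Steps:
f(m, L) = 7 + L
s(r) = √2*√r (s(r) = √(2*r) = √2*√r)
k = 1/32 (k = 1/((7 - 6) + 31) = 1/(1 + 31) = 1/32 ≈ 0.031250)
k + l*s(5) = 1/32 - 116*√2*√5 = 1/32 - 116*√10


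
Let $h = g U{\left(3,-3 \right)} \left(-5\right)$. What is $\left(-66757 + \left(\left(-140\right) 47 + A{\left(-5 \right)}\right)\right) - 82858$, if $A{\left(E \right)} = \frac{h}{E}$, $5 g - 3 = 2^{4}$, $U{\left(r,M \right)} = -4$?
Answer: $- \frac{781051}{5} \approx -1.5621 \cdot 10^{5}$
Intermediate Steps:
$g = \frac{19}{5}$ ($g = \frac{3}{5} + \frac{2^{4}}{5} = \frac{3}{5} + \frac{1}{5} \cdot 16 = \frac{3}{5} + \frac{16}{5} = \frac{19}{5} \approx 3.8$)
$h = 76$ ($h = \frac{19}{5} \left(-4\right) \left(-5\right) = \left(- \frac{76}{5}\right) \left(-5\right) = 76$)
$A{\left(E \right)} = \frac{76}{E}$
$\left(-66757 + \left(\left(-140\right) 47 + A{\left(-5 \right)}\right)\right) - 82858 = \left(-66757 + \left(\left(-140\right) 47 + \frac{76}{-5}\right)\right) - 82858 = \left(-66757 + \left(-6580 + 76 \left(- \frac{1}{5}\right)\right)\right) - 82858 = \left(-66757 - \frac{32976}{5}\right) - 82858 = - \frac{366761}{5} - 82858 = - \frac{781051}{5}$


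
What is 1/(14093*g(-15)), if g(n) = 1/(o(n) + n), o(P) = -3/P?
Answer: -74/70465 ≈ -0.0010502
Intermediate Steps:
g(n) = 1/(n - 3/n) (g(n) = 1/(-3/n + n) = 1/(n - 3/n))
1/(14093*g(-15)) = 1/(14093*(-15/(-3 + (-15)**2))) = 1/(14093*(-15/(-3 + 225))) = 1/(14093*(-15/222)) = 1/(14093*(-15*1/222)) = 1/(14093*(-5/74)) = 1/(-70465/74) = -74/70465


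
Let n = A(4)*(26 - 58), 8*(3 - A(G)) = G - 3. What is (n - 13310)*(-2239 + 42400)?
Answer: -538237722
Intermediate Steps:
A(G) = 27/8 - G/8 (A(G) = 3 - (G - 3)/8 = 3 - (-3 + G)/8 = 3 + (3/8 - G/8) = 27/8 - G/8)
n = -92 (n = (27/8 - ⅛*4)*(26 - 58) = (27/8 - ½)*(-32) = (23/8)*(-32) = -92)
(n - 13310)*(-2239 + 42400) = (-92 - 13310)*(-2239 + 42400) = -13402*40161 = -538237722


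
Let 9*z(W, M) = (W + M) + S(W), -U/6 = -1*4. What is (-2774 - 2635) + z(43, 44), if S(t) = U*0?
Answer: -16198/3 ≈ -5399.3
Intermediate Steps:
U = 24 (U = -(-6)*4 = -6*(-4) = 24)
S(t) = 0 (S(t) = 24*0 = 0)
z(W, M) = M/9 + W/9 (z(W, M) = ((W + M) + 0)/9 = ((M + W) + 0)/9 = (M + W)/9 = M/9 + W/9)
(-2774 - 2635) + z(43, 44) = (-2774 - 2635) + ((1/9)*44 + (1/9)*43) = -5409 + (44/9 + 43/9) = -5409 + 29/3 = -16198/3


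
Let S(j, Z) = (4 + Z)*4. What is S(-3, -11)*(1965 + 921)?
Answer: -80808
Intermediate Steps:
S(j, Z) = 16 + 4*Z
S(-3, -11)*(1965 + 921) = (16 + 4*(-11))*(1965 + 921) = (16 - 44)*2886 = -28*2886 = -80808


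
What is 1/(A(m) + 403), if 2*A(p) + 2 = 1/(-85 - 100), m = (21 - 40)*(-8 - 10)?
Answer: 370/148739 ≈ 0.0024876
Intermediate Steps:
m = 342 (m = -19*(-18) = 342)
A(p) = -371/370 (A(p) = -1 + 1/(2*(-85 - 100)) = -1 + (½)/(-185) = -1 + (½)*(-1/185) = -1 - 1/370 = -371/370)
1/(A(m) + 403) = 1/(-371/370 + 403) = 1/(148739/370) = 370/148739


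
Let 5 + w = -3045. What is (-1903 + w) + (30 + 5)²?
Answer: -3728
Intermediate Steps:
w = -3050 (w = -5 - 3045 = -3050)
(-1903 + w) + (30 + 5)² = (-1903 - 3050) + (30 + 5)² = -4953 + 35² = -4953 + 1225 = -3728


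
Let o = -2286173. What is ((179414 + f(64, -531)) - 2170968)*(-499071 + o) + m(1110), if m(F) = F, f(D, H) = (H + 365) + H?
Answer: 5548905145354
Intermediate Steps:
f(D, H) = 365 + 2*H (f(D, H) = (365 + H) + H = 365 + 2*H)
((179414 + f(64, -531)) - 2170968)*(-499071 + o) + m(1110) = ((179414 + (365 + 2*(-531))) - 2170968)*(-499071 - 2286173) + 1110 = ((179414 + (365 - 1062)) - 2170968)*(-2785244) + 1110 = ((179414 - 697) - 2170968)*(-2785244) + 1110 = (178717 - 2170968)*(-2785244) + 1110 = -1992251*(-2785244) + 1110 = 5548905144244 + 1110 = 5548905145354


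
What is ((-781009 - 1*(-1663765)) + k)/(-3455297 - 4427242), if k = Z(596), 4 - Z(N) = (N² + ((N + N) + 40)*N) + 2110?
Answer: 29834/1126077 ≈ 0.026494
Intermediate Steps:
Z(N) = -2106 - N² - N*(40 + 2*N) (Z(N) = 4 - ((N² + ((N + N) + 40)*N) + 2110) = 4 - ((N² + (2*N + 40)*N) + 2110) = 4 - ((N² + (40 + 2*N)*N) + 2110) = 4 - ((N² + N*(40 + 2*N)) + 2110) = 4 - (2110 + N² + N*(40 + 2*N)) = 4 + (-2110 - N² - N*(40 + 2*N)) = -2106 - N² - N*(40 + 2*N))
k = -1091594 (k = -2106 - 40*596 - 3*596² = -2106 - 23840 - 3*355216 = -2106 - 23840 - 1065648 = -1091594)
((-781009 - 1*(-1663765)) + k)/(-3455297 - 4427242) = ((-781009 - 1*(-1663765)) - 1091594)/(-3455297 - 4427242) = ((-781009 + 1663765) - 1091594)/(-7882539) = (882756 - 1091594)*(-1/7882539) = -208838*(-1/7882539) = 29834/1126077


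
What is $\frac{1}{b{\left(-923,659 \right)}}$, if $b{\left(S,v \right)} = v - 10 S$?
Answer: $\frac{1}{9889} \approx 0.00010112$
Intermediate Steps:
$\frac{1}{b{\left(-923,659 \right)}} = \frac{1}{659 - -9230} = \frac{1}{659 + 9230} = \frac{1}{9889}$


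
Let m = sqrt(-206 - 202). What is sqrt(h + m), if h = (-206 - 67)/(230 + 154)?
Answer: sqrt(-182 + 512*I*sqrt(102))/16 ≈ 3.1225 + 3.2344*I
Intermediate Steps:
m = 2*I*sqrt(102) (m = sqrt(-408) = 2*I*sqrt(102) ≈ 20.199*I)
h = -91/128 (h = -273/384 = -273*1/384 = -91/128 ≈ -0.71094)
sqrt(h + m) = sqrt(-91/128 + 2*I*sqrt(102))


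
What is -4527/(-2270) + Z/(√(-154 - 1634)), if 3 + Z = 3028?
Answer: 4527/2270 - 3025*I*√447/894 ≈ 1.9943 - 71.539*I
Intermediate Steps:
Z = 3025 (Z = -3 + 3028 = 3025)
-4527/(-2270) + Z/(√(-154 - 1634)) = -4527/(-2270) + 3025/(√(-154 - 1634)) = -4527*(-1/2270) + 3025/(√(-1788)) = 4527/2270 + 3025/((2*I*√447)) = 4527/2270 + 3025*(-I*√447/894) = 4527/2270 - 3025*I*√447/894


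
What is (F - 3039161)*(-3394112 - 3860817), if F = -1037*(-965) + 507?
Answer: 14785175300621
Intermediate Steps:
F = 1001212 (F = 1000705 + 507 = 1001212)
(F - 3039161)*(-3394112 - 3860817) = (1001212 - 3039161)*(-3394112 - 3860817) = -2037949*(-7254929) = 14785175300621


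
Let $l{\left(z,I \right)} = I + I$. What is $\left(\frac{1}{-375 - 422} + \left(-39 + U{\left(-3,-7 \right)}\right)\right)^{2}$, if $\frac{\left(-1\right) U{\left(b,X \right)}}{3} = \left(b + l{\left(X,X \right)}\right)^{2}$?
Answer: $\frac{521403858889}{635209} \approx 8.2084 \cdot 10^{5}$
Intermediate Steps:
$l{\left(z,I \right)} = 2 I$
$U{\left(b,X \right)} = - 3 \left(b + 2 X\right)^{2}$
$\left(\frac{1}{-375 - 422} + \left(-39 + U{\left(-3,-7 \right)}\right)\right)^{2} = \left(\frac{1}{-375 - 422} - \left(39 + 3 \left(-3 + 2 \left(-7\right)\right)^{2}\right)\right)^{2} = \left(\frac{1}{-797} - \left(39 + 3 \left(-3 - 14\right)^{2}\right)\right)^{2} = \left(- \frac{1}{797} - \left(39 + 3 \left(-17\right)^{2}\right)\right)^{2} = \left(- \frac{1}{797} - 906\right)^{2} = \left(- \frac{722083}{797}\right)^{2} = \frac{521403858889}{635209}$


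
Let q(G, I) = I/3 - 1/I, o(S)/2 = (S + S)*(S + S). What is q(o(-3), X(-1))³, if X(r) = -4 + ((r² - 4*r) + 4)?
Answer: 10648/3375 ≈ 3.1550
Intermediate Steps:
X(r) = r² - 4*r (X(r) = -4 + (4 + r² - 4*r) = r² - 4*r)
o(S) = 8*S² (o(S) = 2*((S + S)*(S + S)) = 2*((2*S)*(2*S)) = 2*(4*S²) = 8*S²)
q(G, I) = -1/I + I/3 (q(G, I) = I*(⅓) - 1/I = I/3 - 1/I = -1/I + I/3)
q(o(-3), X(-1))³ = (-1/((-(-4 - 1))) + (-(-4 - 1))/3)³ = (-1/((-1*(-5))) + (-1*(-5))/3)³ = (-1/5 + (⅓)*5)³ = (-1*⅕ + 5/3)³ = (-⅕ + 5/3)³ = (22/15)³ = 10648/3375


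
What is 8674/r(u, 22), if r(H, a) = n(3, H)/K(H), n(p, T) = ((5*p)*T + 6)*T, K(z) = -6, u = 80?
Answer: -4337/8040 ≈ -0.53943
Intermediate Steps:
n(p, T) = T*(6 + 5*T*p) (n(p, T) = (5*T*p + 6)*T = (6 + 5*T*p)*T = T*(6 + 5*T*p))
r(H, a) = -H*(6 + 15*H)/6 (r(H, a) = (H*(6 + 5*H*3))/(-6) = (H*(6 + 15*H))*(-1/6) = -H*(6 + 15*H)/6)
8674/r(u, 22) = 8674/((-1/2*80*(2 + 5*80))) = 8674/((-1/2*80*(2 + 400))) = 8674/((-1/2*80*402)) = 8674/(-16080) = 8674*(-1/16080) = -4337/8040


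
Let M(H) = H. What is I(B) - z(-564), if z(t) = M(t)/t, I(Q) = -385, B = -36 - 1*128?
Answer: -386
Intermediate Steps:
B = -164 (B = -36 - 128 = -164)
z(t) = 1 (z(t) = t/t = 1)
I(B) - z(-564) = -385 - 1*1 = -385 - 1 = -386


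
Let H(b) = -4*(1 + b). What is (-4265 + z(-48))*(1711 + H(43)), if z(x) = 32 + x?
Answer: -6571335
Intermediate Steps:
H(b) = -4 - 4*b
(-4265 + z(-48))*(1711 + H(43)) = (-4265 + (32 - 48))*(1711 + (-4 - 4*43)) = (-4265 - 16)*(1711 + (-4 - 172)) = -4281*(1711 - 176) = -4281*1535 = -6571335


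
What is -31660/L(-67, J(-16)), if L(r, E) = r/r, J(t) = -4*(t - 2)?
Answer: -31660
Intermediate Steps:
J(t) = 8 - 4*t (J(t) = -4*(-2 + t) = 8 - 4*t)
L(r, E) = 1
-31660/L(-67, J(-16)) = -31660/1 = -31660*1 = -31660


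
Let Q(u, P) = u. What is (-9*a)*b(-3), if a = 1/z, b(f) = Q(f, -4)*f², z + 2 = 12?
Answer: 243/10 ≈ 24.300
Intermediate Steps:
z = 10 (z = -2 + 12 = 10)
b(f) = f³ (b(f) = f*f² = f³)
a = ⅒ (a = 1/10 = ⅒ ≈ 0.10000)
(-9*a)*b(-3) = -9*⅒*(-3)³ = -9/10*(-27) = 243/10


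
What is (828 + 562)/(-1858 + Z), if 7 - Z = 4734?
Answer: -278/1317 ≈ -0.21109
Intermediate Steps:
Z = -4727 (Z = 7 - 1*4734 = 7 - 4734 = -4727)
(828 + 562)/(-1858 + Z) = (828 + 562)/(-1858 - 4727) = 1390/(-6585) = 1390*(-1/6585) = -278/1317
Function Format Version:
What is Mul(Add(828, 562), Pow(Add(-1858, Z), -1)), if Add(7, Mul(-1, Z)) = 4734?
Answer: Rational(-278, 1317) ≈ -0.21109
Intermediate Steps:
Z = -4727 (Z = Add(7, Mul(-1, 4734)) = Add(7, -4734) = -4727)
Mul(Add(828, 562), Pow(Add(-1858, Z), -1)) = Mul(Add(828, 562), Pow(Add(-1858, -4727), -1)) = Mul(1390, Pow(-6585, -1)) = Mul(1390, Rational(-1, 6585)) = Rational(-278, 1317)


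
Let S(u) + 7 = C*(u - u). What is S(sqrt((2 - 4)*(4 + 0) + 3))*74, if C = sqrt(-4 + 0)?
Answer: -518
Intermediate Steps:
C = 2*I (C = sqrt(-4) = 2*I ≈ 2.0*I)
S(u) = -7 (S(u) = -7 + (2*I)*(u - u) = -7 + (2*I)*0 = -7 + 0 = -7)
S(sqrt((2 - 4)*(4 + 0) + 3))*74 = -7*74 = -518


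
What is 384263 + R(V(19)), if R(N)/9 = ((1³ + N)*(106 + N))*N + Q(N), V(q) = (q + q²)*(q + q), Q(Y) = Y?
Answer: 27299240342783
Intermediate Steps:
V(q) = 2*q*(q + q²) (V(q) = (q + q²)*(2*q) = 2*q*(q + q²))
R(N) = 9*N + 9*N*(1 + N)*(106 + N) (R(N) = 9*(((1³ + N)*(106 + N))*N + N) = 9*(((1 + N)*(106 + N))*N + N) = 9*(N*(1 + N)*(106 + N) + N) = 9*(N + N*(1 + N)*(106 + N)) = 9*N + 9*N*(1 + N)*(106 + N))
384263 + R(V(19)) = 384263 + 9*(2*19²*(1 + 19))*(107 + (2*19²*(1 + 19))² + 107*(2*19²*(1 + 19))) = 384263 + 9*(2*361*20)*(107 + (2*361*20)² + 107*(2*361*20)) = 384263 + 9*14440*(107 + 14440² + 107*14440) = 384263 + 9*14440*(107 + 208513600 + 1545080) = 384263 + 9*14440*210058787 = 384263 + 27299239958520 = 27299240342783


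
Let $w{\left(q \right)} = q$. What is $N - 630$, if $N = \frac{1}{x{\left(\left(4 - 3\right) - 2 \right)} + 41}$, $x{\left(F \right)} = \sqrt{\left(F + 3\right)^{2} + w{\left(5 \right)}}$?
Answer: $- \frac{27719}{44} \approx -629.98$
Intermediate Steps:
$x{\left(F \right)} = \sqrt{5 + \left(3 + F\right)^{2}}$ ($x{\left(F \right)} = \sqrt{\left(F + 3\right)^{2} + 5} = \sqrt{\left(3 + F\right)^{2} + 5} = \sqrt{5 + \left(3 + F\right)^{2}}$)
$N = \frac{1}{44}$ ($N = \frac{1}{\sqrt{5 + \left(3 + \left(\left(4 - 3\right) - 2\right)\right)^{2}} + 41} = \frac{1}{\sqrt{5 + \left(3 + \left(1 - 2\right)\right)^{2}} + 41} = \frac{1}{\sqrt{5 + \left(3 - 1\right)^{2}} + 41} = \frac{1}{\sqrt{5 + 2^{2}} + 41} = \frac{1}{\sqrt{5 + 4} + 41} = \frac{1}{\sqrt{9} + 41} = \frac{1}{3 + 41} = \frac{1}{44} \approx 0.022727$)
$N - 630 = \frac{1}{44} - 630 = - \frac{27719}{44}$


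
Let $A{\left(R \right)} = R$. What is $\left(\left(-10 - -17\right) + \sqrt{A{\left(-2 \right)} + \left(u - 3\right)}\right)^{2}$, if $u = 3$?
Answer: $\left(7 + i \sqrt{2}\right)^{2} \approx 47.0 + 19.799 i$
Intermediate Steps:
$\left(\left(-10 - -17\right) + \sqrt{A{\left(-2 \right)} + \left(u - 3\right)}\right)^{2} = \left(\left(-10 - -17\right) + \sqrt{-2 + \left(3 - 3\right)}\right)^{2} = \left(\left(-10 + 17\right) + \sqrt{-2 + \left(3 - 3\right)}\right)^{2} = \left(7 + \sqrt{-2 + 0}\right)^{2} = \left(7 + \sqrt{-2}\right)^{2} = \left(7 + i \sqrt{2}\right)^{2}$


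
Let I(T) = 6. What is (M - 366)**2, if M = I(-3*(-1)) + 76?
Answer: 80656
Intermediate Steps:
M = 82 (M = 6 + 76 = 82)
(M - 366)**2 = (82 - 366)**2 = (-284)**2 = 80656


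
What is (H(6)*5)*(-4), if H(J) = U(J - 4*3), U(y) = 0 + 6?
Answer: -120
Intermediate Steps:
U(y) = 6
H(J) = 6
(H(6)*5)*(-4) = (6*5)*(-4) = 30*(-4) = -120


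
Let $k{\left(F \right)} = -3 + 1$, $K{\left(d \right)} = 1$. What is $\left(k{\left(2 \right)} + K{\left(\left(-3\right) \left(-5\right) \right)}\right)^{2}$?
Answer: $1$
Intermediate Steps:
$k{\left(F \right)} = -2$
$\left(k{\left(2 \right)} + K{\left(\left(-3\right) \left(-5\right) \right)}\right)^{2} = \left(-2 + 1\right)^{2} = \left(-1\right)^{2} = 1$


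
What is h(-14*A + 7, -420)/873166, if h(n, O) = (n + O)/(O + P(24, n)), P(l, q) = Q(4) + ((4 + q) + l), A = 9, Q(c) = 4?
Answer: 77/63242166 ≈ 1.2175e-6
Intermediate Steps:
P(l, q) = 8 + l + q (P(l, q) = 4 + ((4 + q) + l) = 4 + (4 + l + q) = 8 + l + q)
h(n, O) = (O + n)/(32 + O + n) (h(n, O) = (n + O)/(O + (8 + 24 + n)) = (O + n)/(O + (32 + n)) = (O + n)/(32 + O + n))
h(-14*A + 7, -420)/873166 = ((-420 + (-14*9 + 7))/(32 - 420 + (-14*9 + 7)))/873166 = ((-420 + (-126 + 7))/(32 - 420 + (-126 + 7)))*(1/873166) = ((-420 - 119)/(32 - 420 - 119))*(1/873166) = (-539/(-507))*(1/873166) = -1/507*(-539)*(1/873166) = (539/507)*(1/873166) = 77/63242166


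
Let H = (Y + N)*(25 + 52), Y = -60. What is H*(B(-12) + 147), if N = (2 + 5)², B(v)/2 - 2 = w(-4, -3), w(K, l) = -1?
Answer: -126203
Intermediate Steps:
B(v) = 2 (B(v) = 4 + 2*(-1) = 4 - 2 = 2)
N = 49 (N = 7² = 49)
H = -847 (H = (-60 + 49)*(25 + 52) = -11*77 = -847)
H*(B(-12) + 147) = -847*(2 + 147) = -847*149 = -126203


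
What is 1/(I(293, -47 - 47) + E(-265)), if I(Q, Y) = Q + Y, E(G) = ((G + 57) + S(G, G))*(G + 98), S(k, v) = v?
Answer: 1/79190 ≈ 1.2628e-5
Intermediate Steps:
E(G) = (57 + 2*G)*(98 + G) (E(G) = ((G + 57) + G)*(G + 98) = ((57 + G) + G)*(98 + G) = (57 + 2*G)*(98 + G))
1/(I(293, -47 - 47) + E(-265)) = 1/((293 + (-47 - 47)) + (5586 + 2*(-265)² + 253*(-265))) = 1/((293 - 94) + (5586 + 2*70225 - 67045)) = 1/(199 + (5586 + 140450 - 67045)) = 1/(199 + 78991) = 1/79190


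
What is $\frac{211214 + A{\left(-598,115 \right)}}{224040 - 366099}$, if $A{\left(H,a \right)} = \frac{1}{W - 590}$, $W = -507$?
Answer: $- \frac{77233919}{51946241} \approx -1.4868$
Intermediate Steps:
$A{\left(H,a \right)} = - \frac{1}{1097}$ ($A{\left(H,a \right)} = \frac{1}{-507 - 590} = \frac{1}{-1097} = - \frac{1}{1097}$)
$\frac{211214 + A{\left(-598,115 \right)}}{224040 - 366099} = \frac{211214 - \frac{1}{1097}}{224040 - 366099} = \frac{231701757}{1097 \left(-142059\right)} = \frac{231701757}{1097} \left(- \frac{1}{142059}\right) = - \frac{77233919}{51946241}$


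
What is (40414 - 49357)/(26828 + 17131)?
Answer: -2981/14653 ≈ -0.20344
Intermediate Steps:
(40414 - 49357)/(26828 + 17131) = -8943/43959 = -8943*1/43959 = -2981/14653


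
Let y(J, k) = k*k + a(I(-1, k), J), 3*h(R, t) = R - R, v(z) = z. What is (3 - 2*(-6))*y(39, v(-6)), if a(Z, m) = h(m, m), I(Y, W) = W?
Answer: 540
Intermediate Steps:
h(R, t) = 0 (h(R, t) = (R - R)/3 = (⅓)*0 = 0)
a(Z, m) = 0
y(J, k) = k² (y(J, k) = k*k + 0 = k² + 0 = k²)
(3 - 2*(-6))*y(39, v(-6)) = (3 - 2*(-6))*(-6)² = (3 + 12)*36 = 15*36 = 540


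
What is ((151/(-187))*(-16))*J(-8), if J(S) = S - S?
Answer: 0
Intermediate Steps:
J(S) = 0
((151/(-187))*(-16))*J(-8) = ((151/(-187))*(-16))*0 = ((151*(-1/187))*(-16))*0 = -151/187*(-16)*0 = (2416/187)*0 = 0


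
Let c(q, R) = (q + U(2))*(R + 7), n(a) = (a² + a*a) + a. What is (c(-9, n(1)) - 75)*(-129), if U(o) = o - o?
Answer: 21285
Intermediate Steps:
n(a) = a + 2*a² (n(a) = (a² + a²) + a = 2*a² + a = a + 2*a²)
U(o) = 0
c(q, R) = q*(7 + R) (c(q, R) = (q + 0)*(R + 7) = q*(7 + R))
(c(-9, n(1)) - 75)*(-129) = (-9*(7 + 1*(1 + 2*1)) - 75)*(-129) = (-9*(7 + 1*(1 + 2)) - 75)*(-129) = (-9*(7 + 1*3) - 75)*(-129) = (-9*(7 + 3) - 75)*(-129) = (-9*10 - 75)*(-129) = (-90 - 75)*(-129) = -165*(-129) = 21285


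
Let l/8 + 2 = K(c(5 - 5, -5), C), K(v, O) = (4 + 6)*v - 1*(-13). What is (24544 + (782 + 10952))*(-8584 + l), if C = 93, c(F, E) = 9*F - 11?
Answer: -340142528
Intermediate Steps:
c(F, E) = -11 + 9*F
K(v, O) = 13 + 10*v (K(v, O) = 10*v + 13 = 13 + 10*v)
l = -792 (l = -16 + 8*(13 + 10*(-11 + 9*(5 - 5))) = -16 + 8*(13 + 10*(-11 + 9*0)) = -16 + 8*(13 + 10*(-11 + 0)) = -16 + 8*(13 + 10*(-11)) = -16 + 8*(13 - 110) = -16 + 8*(-97) = -16 - 776 = -792)
(24544 + (782 + 10952))*(-8584 + l) = (24544 + (782 + 10952))*(-8584 - 792) = (24544 + 11734)*(-9376) = 36278*(-9376) = -340142528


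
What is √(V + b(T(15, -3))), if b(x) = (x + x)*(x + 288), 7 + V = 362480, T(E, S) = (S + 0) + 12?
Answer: √367819 ≈ 606.48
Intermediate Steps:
T(E, S) = 12 + S (T(E, S) = S + 12 = 12 + S)
V = 362473 (V = -7 + 362480 = 362473)
b(x) = 2*x*(288 + x) (b(x) = (2*x)*(288 + x) = 2*x*(288 + x))
√(V + b(T(15, -3))) = √(362473 + 2*(12 - 3)*(288 + (12 - 3))) = √(362473 + 2*9*(288 + 9)) = √(362473 + 2*9*297) = √(362473 + 5346) = √367819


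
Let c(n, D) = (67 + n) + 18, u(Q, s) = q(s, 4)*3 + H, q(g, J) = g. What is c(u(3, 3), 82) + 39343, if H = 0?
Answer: 39437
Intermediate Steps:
u(Q, s) = 3*s (u(Q, s) = s*3 + 0 = 3*s + 0 = 3*s)
c(n, D) = 85 + n
c(u(3, 3), 82) + 39343 = (85 + 3*3) + 39343 = (85 + 9) + 39343 = 94 + 39343 = 39437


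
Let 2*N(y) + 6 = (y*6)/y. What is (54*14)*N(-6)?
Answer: 0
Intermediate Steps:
N(y) = 0 (N(y) = -3 + ((y*6)/y)/2 = -3 + ((6*y)/y)/2 = -3 + (½)*6 = -3 + 3 = 0)
(54*14)*N(-6) = (54*14)*0 = 756*0 = 0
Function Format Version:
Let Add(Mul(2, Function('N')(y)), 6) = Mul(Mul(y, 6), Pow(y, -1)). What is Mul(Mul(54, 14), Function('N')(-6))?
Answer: 0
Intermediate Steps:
Function('N')(y) = 0 (Function('N')(y) = Add(-3, Mul(Rational(1, 2), Mul(Mul(y, 6), Pow(y, -1)))) = Add(-3, Mul(Rational(1, 2), Mul(Mul(6, y), Pow(y, -1)))) = Add(-3, Mul(Rational(1, 2), 6)) = Add(-3, 3) = 0)
Mul(Mul(54, 14), Function('N')(-6)) = Mul(Mul(54, 14), 0) = Mul(756, 0) = 0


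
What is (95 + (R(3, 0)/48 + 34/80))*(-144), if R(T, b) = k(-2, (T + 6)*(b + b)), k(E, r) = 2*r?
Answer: -68706/5 ≈ -13741.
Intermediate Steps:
R(T, b) = 4*b*(6 + T) (R(T, b) = 2*((T + 6)*(b + b)) = 2*((6 + T)*(2*b)) = 2*(2*b*(6 + T)) = 4*b*(6 + T))
(95 + (R(3, 0)/48 + 34/80))*(-144) = (95 + ((4*0*(6 + 3))/48 + 34/80))*(-144) = (95 + ((4*0*9)*(1/48) + 34*(1/80)))*(-144) = (95 + (0*(1/48) + 17/40))*(-144) = (95 + (0 + 17/40))*(-144) = (95 + 17/40)*(-144) = (3817/40)*(-144) = -68706/5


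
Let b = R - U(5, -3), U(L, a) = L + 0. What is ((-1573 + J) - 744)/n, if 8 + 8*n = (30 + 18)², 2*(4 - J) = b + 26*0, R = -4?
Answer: -4617/574 ≈ -8.0435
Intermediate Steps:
U(L, a) = L
b = -9 (b = -4 - 1*5 = -4 - 5 = -9)
J = 17/2 (J = 4 - (-9 + 26*0)/2 = 4 - (-9 + 0)/2 = 4 - ½*(-9) = 4 + 9/2 = 17/2 ≈ 8.5000)
n = 287 (n = -1 + (30 + 18)²/8 = -1 + (⅛)*48² = -1 + (⅛)*2304 = -1 + 288 = 287)
((-1573 + J) - 744)/n = ((-1573 + 17/2) - 744)/287 = (-3129/2 - 744)*(1/287) = -4617/2*1/287 = -4617/574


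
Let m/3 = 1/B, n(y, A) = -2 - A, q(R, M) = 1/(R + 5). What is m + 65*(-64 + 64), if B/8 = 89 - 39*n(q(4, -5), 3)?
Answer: 3/2272 ≈ 0.0013204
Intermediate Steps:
q(R, M) = 1/(5 + R)
B = 2272 (B = 8*(89 - 39*(-2 - 1*3)) = 8*(89 - 39*(-2 - 3)) = 8*(89 - 39*(-5)) = 8*(89 + 195) = 8*284 = 2272)
m = 3/2272 ≈ 0.0013204
m + 65*(-64 + 64) = 3/2272 + 65*(-64 + 64) = 3/2272 + 65*0 = 3/2272 + 0 = 3/2272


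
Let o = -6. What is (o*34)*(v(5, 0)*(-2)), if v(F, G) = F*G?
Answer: 0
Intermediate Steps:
(o*34)*(v(5, 0)*(-2)) = (-6*34)*((5*0)*(-2)) = -0*(-2) = -204*0 = 0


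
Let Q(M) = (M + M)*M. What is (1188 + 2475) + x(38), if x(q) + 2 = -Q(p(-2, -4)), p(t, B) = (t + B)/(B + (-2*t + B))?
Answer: 7313/2 ≈ 3656.5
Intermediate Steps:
p(t, B) = (B + t)/(-2*t + 2*B) (p(t, B) = (B + t)/(B + (B - 2*t)) = (B + t)/(-2*t + 2*B))
Q(M) = 2*M**2 (Q(M) = (2*M)*M = 2*M**2)
x(q) = -13/2 (x(q) = -2 - 2*((-4 - 2)/(2*(-4 - 1*(-2))))**2 = -2 - 2*((1/2)*(-6)/(-4 + 2))**2 = -2 - 2*((1/2)*(-6)/(-2))**2 = -2 - 2*((1/2)*(-1/2)*(-6))**2 = -2 - 2*(3/2)**2 = -2 - 2*9/4 = -2 - 1*9/2 = -2 - 9/2 = -13/2)
(1188 + 2475) + x(38) = (1188 + 2475) - 13/2 = 3663 - 13/2 = 7313/2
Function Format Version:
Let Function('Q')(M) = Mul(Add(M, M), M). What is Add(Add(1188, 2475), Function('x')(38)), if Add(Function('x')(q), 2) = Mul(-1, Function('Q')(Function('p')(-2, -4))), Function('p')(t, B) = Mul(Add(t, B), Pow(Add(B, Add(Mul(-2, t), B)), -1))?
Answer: Rational(7313, 2) ≈ 3656.5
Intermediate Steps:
Function('p')(t, B) = Mul(Pow(Add(Mul(-2, t), Mul(2, B)), -1), Add(B, t)) (Function('p')(t, B) = Mul(Add(B, t), Pow(Add(B, Add(B, Mul(-2, t))), -1)) = Mul(Add(B, t), Pow(Add(Mul(-2, t), Mul(2, B)), -1)) = Mul(Pow(Add(Mul(-2, t), Mul(2, B)), -1), Add(B, t)))
Function('Q')(M) = Mul(2, Pow(M, 2)) (Function('Q')(M) = Mul(Mul(2, M), M) = Mul(2, Pow(M, 2)))
Function('x')(q) = Rational(-13, 2) (Function('x')(q) = Add(-2, Mul(-1, Mul(2, Pow(Mul(Rational(1, 2), Pow(Add(-4, Mul(-1, -2)), -1), Add(-4, -2)), 2)))) = Add(-2, Mul(-1, Mul(2, Pow(Mul(Rational(1, 2), Pow(Add(-4, 2), -1), -6), 2)))) = Add(-2, Mul(-1, Mul(2, Pow(Mul(Rational(1, 2), Pow(-2, -1), -6), 2)))) = Add(-2, Mul(-1, Mul(2, Pow(Mul(Rational(1, 2), Rational(-1, 2), -6), 2)))) = Add(-2, Mul(-1, Mul(2, Pow(Rational(3, 2), 2)))) = Add(-2, Mul(-1, Mul(2, Rational(9, 4)))) = Add(-2, Mul(-1, Rational(9, 2))) = Add(-2, Rational(-9, 2)) = Rational(-13, 2))
Add(Add(1188, 2475), Function('x')(38)) = Add(Add(1188, 2475), Rational(-13, 2)) = Add(3663, Rational(-13, 2)) = Rational(7313, 2)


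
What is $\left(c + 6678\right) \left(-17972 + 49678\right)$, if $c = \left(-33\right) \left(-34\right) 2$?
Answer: $282880932$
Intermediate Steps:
$c = 2244$ ($c = 1122 \cdot 2 = 2244$)
$\left(c + 6678\right) \left(-17972 + 49678\right) = \left(2244 + 6678\right) \left(-17972 + 49678\right) = 8922 \cdot 31706 = 282880932$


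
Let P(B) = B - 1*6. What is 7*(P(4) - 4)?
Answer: -42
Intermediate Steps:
P(B) = -6 + B (P(B) = B - 6 = -6 + B)
7*(P(4) - 4) = 7*((-6 + 4) - 4) = 7*(-2 - 4) = 7*(-6) = -42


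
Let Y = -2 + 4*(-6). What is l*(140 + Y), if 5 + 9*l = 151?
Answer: 5548/3 ≈ 1849.3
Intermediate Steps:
l = 146/9 (l = -5/9 + (⅑)*151 = -5/9 + 151/9 = 146/9 ≈ 16.222)
Y = -26 (Y = -2 - 24 = -26)
l*(140 + Y) = 146*(140 - 26)/9 = (146/9)*114 = 5548/3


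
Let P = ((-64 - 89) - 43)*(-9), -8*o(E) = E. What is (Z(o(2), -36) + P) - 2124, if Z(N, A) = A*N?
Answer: -351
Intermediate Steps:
o(E) = -E/8
P = 1764 (P = (-153 - 43)*(-9) = -196*(-9) = 1764)
(Z(o(2), -36) + P) - 2124 = (-(-9)*2/2 + 1764) - 2124 = (-36*(-¼) + 1764) - 2124 = (9 + 1764) - 2124 = 1773 - 2124 = -351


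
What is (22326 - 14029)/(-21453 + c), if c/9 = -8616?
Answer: -8297/98997 ≈ -0.083811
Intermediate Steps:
c = -77544 (c = 9*(-8616) = -77544)
(22326 - 14029)/(-21453 + c) = (22326 - 14029)/(-21453 - 77544) = 8297/(-98997) = 8297*(-1/98997) = -8297/98997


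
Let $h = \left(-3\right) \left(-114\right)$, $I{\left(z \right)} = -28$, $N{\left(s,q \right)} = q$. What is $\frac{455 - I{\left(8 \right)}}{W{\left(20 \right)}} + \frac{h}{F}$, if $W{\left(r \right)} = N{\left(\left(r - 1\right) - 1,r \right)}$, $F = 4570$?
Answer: $\frac{44283}{1828} \approx 24.225$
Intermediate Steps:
$h = 342$
$W{\left(r \right)} = r$
$\frac{455 - I{\left(8 \right)}}{W{\left(20 \right)}} + \frac{h}{F} = \frac{455 - -28}{20} + \frac{342}{4570} = \left(455 + 28\right) \frac{1}{20} + 342 \cdot \frac{1}{4570} = 483 \cdot \frac{1}{20} + \frac{171}{2285} = \frac{483}{20} + \frac{171}{2285} = \frac{44283}{1828}$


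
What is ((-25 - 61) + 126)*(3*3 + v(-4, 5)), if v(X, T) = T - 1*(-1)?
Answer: 600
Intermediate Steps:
v(X, T) = 1 + T (v(X, T) = T + 1 = 1 + T)
((-25 - 61) + 126)*(3*3 + v(-4, 5)) = ((-25 - 61) + 126)*(3*3 + (1 + 5)) = (-86 + 126)*(9 + 6) = 40*15 = 600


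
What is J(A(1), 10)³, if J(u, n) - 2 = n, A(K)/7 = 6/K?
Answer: 1728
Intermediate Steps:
A(K) = 42/K (A(K) = 7*(6/K) = 42/K)
J(u, n) = 2 + n
J(A(1), 10)³ = (2 + 10)³ = 12³ = 1728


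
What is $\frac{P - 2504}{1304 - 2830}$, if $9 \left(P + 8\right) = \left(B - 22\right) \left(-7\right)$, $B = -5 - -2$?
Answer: $\frac{22433}{13734} \approx 1.6334$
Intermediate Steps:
$B = -3$ ($B = -5 + 2 = -3$)
$P = \frac{103}{9}$ ($P = -8 + \frac{\left(-3 - 22\right) \left(-7\right)}{9} = -8 + \frac{\left(-25\right) \left(-7\right)}{9} = -8 + \frac{1}{9} \cdot 175 = -8 + \frac{175}{9} = \frac{103}{9} \approx 11.444$)
$\frac{P - 2504}{1304 - 2830} = \frac{\frac{103}{9} - 2504}{1304 - 2830} = - \frac{22433}{9 \left(-1526\right)} = \left(- \frac{22433}{9}\right) \left(- \frac{1}{1526}\right) = \frac{22433}{13734}$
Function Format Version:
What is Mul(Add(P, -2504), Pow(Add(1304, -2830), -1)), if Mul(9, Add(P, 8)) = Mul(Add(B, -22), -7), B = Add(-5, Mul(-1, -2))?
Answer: Rational(22433, 13734) ≈ 1.6334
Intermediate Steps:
B = -3 (B = Add(-5, 2) = -3)
P = Rational(103, 9) (P = Add(-8, Mul(Rational(1, 9), Mul(Add(-3, -22), -7))) = Add(-8, Mul(Rational(1, 9), Mul(-25, -7))) = Add(-8, Mul(Rational(1, 9), 175)) = Add(-8, Rational(175, 9)) = Rational(103, 9) ≈ 11.444)
Mul(Add(P, -2504), Pow(Add(1304, -2830), -1)) = Mul(Add(Rational(103, 9), -2504), Pow(Add(1304, -2830), -1)) = Mul(Rational(-22433, 9), Pow(-1526, -1)) = Mul(Rational(-22433, 9), Rational(-1, 1526)) = Rational(22433, 13734)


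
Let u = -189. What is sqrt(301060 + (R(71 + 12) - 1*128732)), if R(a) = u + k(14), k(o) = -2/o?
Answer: 2*sqrt(2108701)/7 ≈ 414.90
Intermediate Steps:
R(a) = -1324/7 (R(a) = -189 - 2/14 = -189 - 2*1/14 = -189 - 1/7 = -1324/7)
sqrt(301060 + (R(71 + 12) - 1*128732)) = sqrt(301060 + (-1324/7 - 1*128732)) = sqrt(301060 + (-1324/7 - 128732)) = sqrt(301060 - 902448/7) = sqrt(1204972/7) = 2*sqrt(2108701)/7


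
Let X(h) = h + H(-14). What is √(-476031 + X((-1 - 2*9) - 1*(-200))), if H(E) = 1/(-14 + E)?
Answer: I*√93266607/14 ≈ 689.82*I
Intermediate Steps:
X(h) = -1/28 + h (X(h) = h + 1/(-14 - 14) = h + 1/(-28) = h - 1/28 = -1/28 + h)
√(-476031 + X((-1 - 2*9) - 1*(-200))) = √(-476031 + (-1/28 + ((-1 - 2*9) - 1*(-200)))) = √(-476031 + (-1/28 + ((-1 - 18) + 200))) = √(-476031 + (-1/28 + (-19 + 200))) = √(-476031 + (-1/28 + 181)) = √(-476031 + 5067/28) = √(-13323801/28) = I*√93266607/14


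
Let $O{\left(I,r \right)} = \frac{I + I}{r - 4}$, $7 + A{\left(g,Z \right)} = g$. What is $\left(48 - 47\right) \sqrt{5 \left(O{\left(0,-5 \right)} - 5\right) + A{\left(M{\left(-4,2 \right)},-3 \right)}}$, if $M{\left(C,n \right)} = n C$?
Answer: $2 i \sqrt{10} \approx 6.3246 i$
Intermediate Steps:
$M{\left(C,n \right)} = C n$
$A{\left(g,Z \right)} = -7 + g$
$O{\left(I,r \right)} = \frac{2 I}{-4 + r}$
$\left(48 - 47\right) \sqrt{5 \left(O{\left(0,-5 \right)} - 5\right) + A{\left(M{\left(-4,2 \right)},-3 \right)}} = \left(48 - 47\right) \sqrt{5 \left(2 \cdot 0 \frac{1}{-4 - 5} - 5\right) - 15} = 1 \sqrt{5 \left(2 \cdot 0 \frac{1}{-9} - 5\right) - 15} = 1 \sqrt{5 \left(2 \cdot 0 \left(- \frac{1}{9}\right) - 5\right) - 15} = 1 \sqrt{5 \left(0 - 5\right) - 15} = 1 \sqrt{5 \left(-5\right) - 15} = 1 \sqrt{-25 - 15} = 1 \sqrt{-40} = 1 \cdot 2 i \sqrt{10} = 2 i \sqrt{10}$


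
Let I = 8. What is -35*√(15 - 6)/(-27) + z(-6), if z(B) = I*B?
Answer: -397/9 ≈ -44.111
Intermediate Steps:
z(B) = 8*B
-35*√(15 - 6)/(-27) + z(-6) = -35*√(15 - 6)/(-27) + 8*(-6) = -35*√9*(-1)/27 - 48 = -105*(-1)/27 - 48 = -35*(-⅑) - 48 = 35/9 - 48 = -397/9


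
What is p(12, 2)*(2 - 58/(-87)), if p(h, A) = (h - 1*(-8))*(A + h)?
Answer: 2240/3 ≈ 746.67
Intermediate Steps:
p(h, A) = (8 + h)*(A + h) (p(h, A) = (h + 8)*(A + h) = (8 + h)*(A + h))
p(12, 2)*(2 - 58/(-87)) = (12² + 8*2 + 8*12 + 2*12)*(2 - 58/(-87)) = (144 + 16 + 96 + 24)*(2 - 58*(-1/87)) = 280*(2 + ⅔) = 280*(8/3) = 2240/3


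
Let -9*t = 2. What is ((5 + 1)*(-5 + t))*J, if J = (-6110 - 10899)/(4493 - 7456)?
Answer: -1598846/8889 ≈ -179.87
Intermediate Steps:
t = -2/9 (t = -⅑*2 = -2/9 ≈ -0.22222)
J = 17009/2963 (J = -17009/(-2963) = -17009*(-1/2963) = 17009/2963 ≈ 5.7405)
((5 + 1)*(-5 + t))*J = ((5 + 1)*(-5 - 2/9))*(17009/2963) = (6*(-47/9))*(17009/2963) = -94/3*17009/2963 = -1598846/8889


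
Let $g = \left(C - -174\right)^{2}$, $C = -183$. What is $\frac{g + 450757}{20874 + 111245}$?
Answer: $\frac{450838}{132119} \approx 3.4124$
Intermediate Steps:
$g = 81$ ($g = \left(-183 - -174\right)^{2} = \left(-183 + 174\right)^{2} = \left(-9\right)^{2} = 81$)
$\frac{g + 450757}{20874 + 111245} = \frac{81 + 450757}{20874 + 111245} = \frac{450838}{132119}$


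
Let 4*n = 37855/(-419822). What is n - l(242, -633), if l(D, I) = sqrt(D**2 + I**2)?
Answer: -565/25064 - sqrt(459253) ≈ -677.71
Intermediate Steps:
n = -565/25064 (n = (37855/(-419822))/4 = (37855*(-1/419822))/4 = (1/4)*(-565/6266) = -565/25064 ≈ -0.022542)
n - l(242, -633) = -565/25064 - sqrt(242**2 + (-633)**2) = -565/25064 - sqrt(58564 + 400689) = -565/25064 - sqrt(459253)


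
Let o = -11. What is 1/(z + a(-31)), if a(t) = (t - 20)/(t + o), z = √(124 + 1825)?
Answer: -238/381715 + 196*√1949/381715 ≈ 0.022045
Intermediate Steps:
z = √1949 ≈ 44.147
a(t) = (-20 + t)/(-11 + t) (a(t) = (t - 20)/(t - 11) = (-20 + t)/(-11 + t))
1/(z + a(-31)) = 1/(√1949 + (-20 - 31)/(-11 - 31)) = 1/(√1949 - 51/(-42)) = 1/(√1949 - 1/42*(-51)) = 1/(√1949 + 17/14) = 1/(17/14 + √1949)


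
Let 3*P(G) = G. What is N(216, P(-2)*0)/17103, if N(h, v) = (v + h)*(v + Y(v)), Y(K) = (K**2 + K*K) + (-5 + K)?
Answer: -360/5701 ≈ -0.063147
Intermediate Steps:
P(G) = G/3
Y(K) = -5 + K + 2*K**2 (Y(K) = (K**2 + K**2) + (-5 + K) = 2*K**2 + (-5 + K) = -5 + K + 2*K**2)
N(h, v) = (h + v)*(-5 + 2*v + 2*v**2) (N(h, v) = (v + h)*(v + (-5 + v + 2*v**2)) = (h + v)*(-5 + 2*v + 2*v**2))
N(216, P(-2)*0)/17103 = ((((1/3)*(-2))*0)**2 + 216*(((1/3)*(-2))*0) + 216*(-5 + ((1/3)*(-2))*0 + 2*(((1/3)*(-2))*0)**2) + (((1/3)*(-2))*0)*(-5 + ((1/3)*(-2))*0 + 2*(((1/3)*(-2))*0)**2))/17103 = ((-2/3*0)**2 + 216*(-2/3*0) + 216*(-5 - 2/3*0 + 2*(-2/3*0)**2) + (-2/3*0)*(-5 - 2/3*0 + 2*(-2/3*0)**2))*(1/17103) = (0**2 + 216*0 + 216*(-5 + 0 + 2*0**2) + 0*(-5 + 0 + 2*0**2))*(1/17103) = (0 + 0 + 216*(-5 + 0 + 2*0) + 0*(-5 + 0 + 2*0))*(1/17103) = (0 + 0 + 216*(-5 + 0 + 0) + 0*(-5 + 0 + 0))*(1/17103) = (0 + 0 + 216*(-5) + 0*(-5))*(1/17103) = (0 + 0 - 1080 + 0)*(1/17103) = -1080*1/17103 = -360/5701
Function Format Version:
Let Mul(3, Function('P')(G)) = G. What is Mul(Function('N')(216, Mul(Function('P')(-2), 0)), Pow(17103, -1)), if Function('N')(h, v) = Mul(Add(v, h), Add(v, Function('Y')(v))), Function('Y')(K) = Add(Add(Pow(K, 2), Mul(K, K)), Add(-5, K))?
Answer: Rational(-360, 5701) ≈ -0.063147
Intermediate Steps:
Function('P')(G) = Mul(Rational(1, 3), G)
Function('Y')(K) = Add(-5, K, Mul(2, Pow(K, 2))) (Function('Y')(K) = Add(Add(Pow(K, 2), Pow(K, 2)), Add(-5, K)) = Add(Mul(2, Pow(K, 2)), Add(-5, K)) = Add(-5, K, Mul(2, Pow(K, 2))))
Function('N')(h, v) = Mul(Add(h, v), Add(-5, Mul(2, v), Mul(2, Pow(v, 2)))) (Function('N')(h, v) = Mul(Add(v, h), Add(v, Add(-5, v, Mul(2, Pow(v, 2))))) = Mul(Add(h, v), Add(-5, Mul(2, v), Mul(2, Pow(v, 2)))))
Mul(Function('N')(216, Mul(Function('P')(-2), 0)), Pow(17103, -1)) = Mul(Add(Pow(Mul(Mul(Rational(1, 3), -2), 0), 2), Mul(216, Mul(Mul(Rational(1, 3), -2), 0)), Mul(216, Add(-5, Mul(Mul(Rational(1, 3), -2), 0), Mul(2, Pow(Mul(Mul(Rational(1, 3), -2), 0), 2)))), Mul(Mul(Mul(Rational(1, 3), -2), 0), Add(-5, Mul(Mul(Rational(1, 3), -2), 0), Mul(2, Pow(Mul(Mul(Rational(1, 3), -2), 0), 2))))), Pow(17103, -1)) = Mul(Add(Pow(Mul(Rational(-2, 3), 0), 2), Mul(216, Mul(Rational(-2, 3), 0)), Mul(216, Add(-5, Mul(Rational(-2, 3), 0), Mul(2, Pow(Mul(Rational(-2, 3), 0), 2)))), Mul(Mul(Rational(-2, 3), 0), Add(-5, Mul(Rational(-2, 3), 0), Mul(2, Pow(Mul(Rational(-2, 3), 0), 2))))), Rational(1, 17103)) = Mul(Add(Pow(0, 2), Mul(216, 0), Mul(216, Add(-5, 0, Mul(2, Pow(0, 2)))), Mul(0, Add(-5, 0, Mul(2, Pow(0, 2))))), Rational(1, 17103)) = Mul(Add(0, 0, Mul(216, Add(-5, 0, Mul(2, 0))), Mul(0, Add(-5, 0, Mul(2, 0)))), Rational(1, 17103)) = Mul(Add(0, 0, Mul(216, Add(-5, 0, 0)), Mul(0, Add(-5, 0, 0))), Rational(1, 17103)) = Mul(Add(0, 0, Mul(216, -5), Mul(0, -5)), Rational(1, 17103)) = Mul(Add(0, 0, -1080, 0), Rational(1, 17103)) = Mul(-1080, Rational(1, 17103)) = Rational(-360, 5701)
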